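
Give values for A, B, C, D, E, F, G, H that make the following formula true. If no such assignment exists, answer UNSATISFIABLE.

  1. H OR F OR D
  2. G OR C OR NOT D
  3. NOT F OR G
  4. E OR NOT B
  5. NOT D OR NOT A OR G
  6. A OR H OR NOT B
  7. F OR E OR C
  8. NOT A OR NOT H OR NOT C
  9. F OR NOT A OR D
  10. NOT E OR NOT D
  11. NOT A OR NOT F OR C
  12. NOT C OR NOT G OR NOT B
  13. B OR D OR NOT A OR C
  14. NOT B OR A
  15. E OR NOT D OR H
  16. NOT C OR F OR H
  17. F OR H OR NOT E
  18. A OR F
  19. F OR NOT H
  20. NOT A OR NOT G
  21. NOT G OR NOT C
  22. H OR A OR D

Suppose F = true.
The clause (G) is unit, so G = true.
The clause (NOT A) is unit, so A = false.
The clause (NOT B) is unit, so B = false.
The clause (NOT C) is unit, so C = false.
Suppose E = false.
Suppose D = true.
The clause (H) is unit, so H = true.
All clauses are satisfied.

A ↦ false; B ↦ false; C ↦ false; D ↦ true; E ↦ false; F ↦ true; G ↦ true; H ↦ true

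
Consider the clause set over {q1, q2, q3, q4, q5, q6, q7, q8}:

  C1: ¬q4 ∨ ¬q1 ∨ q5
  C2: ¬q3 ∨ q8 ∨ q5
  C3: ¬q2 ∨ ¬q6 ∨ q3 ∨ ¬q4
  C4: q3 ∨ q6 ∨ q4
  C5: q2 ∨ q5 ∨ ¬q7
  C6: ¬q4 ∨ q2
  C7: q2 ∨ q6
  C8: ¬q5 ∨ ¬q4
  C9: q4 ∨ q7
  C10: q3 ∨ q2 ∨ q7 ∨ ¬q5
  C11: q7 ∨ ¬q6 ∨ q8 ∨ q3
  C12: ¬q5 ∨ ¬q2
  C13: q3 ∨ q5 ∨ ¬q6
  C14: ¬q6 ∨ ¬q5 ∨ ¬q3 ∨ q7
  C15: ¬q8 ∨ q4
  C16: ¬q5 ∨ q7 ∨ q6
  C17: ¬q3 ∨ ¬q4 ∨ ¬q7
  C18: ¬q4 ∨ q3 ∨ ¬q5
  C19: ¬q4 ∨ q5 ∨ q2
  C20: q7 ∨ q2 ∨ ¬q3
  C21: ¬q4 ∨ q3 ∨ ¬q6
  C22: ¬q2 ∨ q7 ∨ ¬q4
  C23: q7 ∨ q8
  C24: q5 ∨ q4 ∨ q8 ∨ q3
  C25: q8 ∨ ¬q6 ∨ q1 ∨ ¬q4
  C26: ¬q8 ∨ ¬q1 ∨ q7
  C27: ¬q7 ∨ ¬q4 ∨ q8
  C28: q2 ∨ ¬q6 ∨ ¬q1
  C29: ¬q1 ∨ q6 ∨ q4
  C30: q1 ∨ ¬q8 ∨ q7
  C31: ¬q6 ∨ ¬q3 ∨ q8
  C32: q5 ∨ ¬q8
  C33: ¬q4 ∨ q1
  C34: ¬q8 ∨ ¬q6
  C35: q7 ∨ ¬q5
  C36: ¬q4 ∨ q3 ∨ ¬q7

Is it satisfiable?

Yes, satisfiable

Case q4 = False:
(q7) alone gives q7 = True.
(¬q8) alone gives q8 = False.
Case q3 = False:
(q6) alone gives q6 = True.
(q5) alone gives q5 = True.
(¬q2) alone gives q2 = False.
(¬q1) alone gives q1 = False.
This assignment satisfies each clause.
A satisfying assignment: q1 ↦ False, q2 ↦ False, q3 ↦ False, q4 ↦ False, q5 ↦ True, q6 ↦ True, q7 ↦ True, q8 ↦ False.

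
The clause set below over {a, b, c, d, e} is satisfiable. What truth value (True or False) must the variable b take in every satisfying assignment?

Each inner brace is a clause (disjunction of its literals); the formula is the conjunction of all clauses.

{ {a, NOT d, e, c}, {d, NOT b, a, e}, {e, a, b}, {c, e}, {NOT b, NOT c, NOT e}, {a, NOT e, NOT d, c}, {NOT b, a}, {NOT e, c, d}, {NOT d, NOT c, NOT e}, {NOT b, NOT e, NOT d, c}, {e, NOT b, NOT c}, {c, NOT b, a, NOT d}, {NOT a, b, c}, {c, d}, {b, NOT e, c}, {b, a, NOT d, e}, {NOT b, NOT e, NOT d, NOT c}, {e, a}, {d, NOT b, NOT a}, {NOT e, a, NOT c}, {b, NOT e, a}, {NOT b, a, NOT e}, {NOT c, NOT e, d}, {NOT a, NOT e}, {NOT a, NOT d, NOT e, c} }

Suppose b = true.
From the singleton clause (a), a = true.
From the singleton clause (d), d = true.
From the singleton clause (NOT e), e = false.
From the singleton clause (c), c = true.
That conflicts with the unit clause (NOT c).
So every satisfying assignment has b = False.

False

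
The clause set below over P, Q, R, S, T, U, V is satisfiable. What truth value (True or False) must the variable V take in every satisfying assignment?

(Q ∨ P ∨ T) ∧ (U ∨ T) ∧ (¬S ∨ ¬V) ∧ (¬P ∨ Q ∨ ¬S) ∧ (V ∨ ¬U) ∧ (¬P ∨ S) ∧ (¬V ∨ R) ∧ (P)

Suppose V = True.
(¬S) alone gives S = False.
(¬P) alone gives P = False.
Now (P) is unsatisfied and unit — conflict.
So every satisfying assignment has V = False.

False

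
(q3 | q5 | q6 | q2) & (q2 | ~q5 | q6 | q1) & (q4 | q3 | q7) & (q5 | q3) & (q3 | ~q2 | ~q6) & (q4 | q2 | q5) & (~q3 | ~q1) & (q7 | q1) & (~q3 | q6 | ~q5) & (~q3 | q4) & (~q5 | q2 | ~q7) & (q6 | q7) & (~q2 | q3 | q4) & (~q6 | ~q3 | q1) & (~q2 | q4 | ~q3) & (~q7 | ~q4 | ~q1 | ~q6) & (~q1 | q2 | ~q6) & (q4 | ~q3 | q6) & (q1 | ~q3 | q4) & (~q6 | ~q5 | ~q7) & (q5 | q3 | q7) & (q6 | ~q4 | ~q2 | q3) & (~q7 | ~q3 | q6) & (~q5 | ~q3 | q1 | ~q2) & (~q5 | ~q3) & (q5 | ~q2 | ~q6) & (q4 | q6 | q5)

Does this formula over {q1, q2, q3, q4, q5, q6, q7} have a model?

Suppose q5 = 1.
Unit clause (~q3) forces q3 = 0.
Suppose q4 = 1.
Suppose q2 = 0.
Unit clause (~q7) forces q7 = 0.
Unit clause (q1) forces q1 = 1.
Unit clause (q6) forces q6 = 1.
But (~q6) is also a unit clause — contradiction.
Backtrack on q2: now try q2 = 1.
Unit clause (~q6) forces q6 = 0.
But (q6) is also a unit clause — contradiction.
Neither q2 = 1 nor q2 = 0 works.
Backtrack on q4: now try q4 = 0.
Unit clause (q7) forces q7 = 1.
Unit clause (q2) forces q2 = 1.
But (~q2) is also a unit clause — contradiction.
Neither q4 = 1 nor q4 = 0 works.
Backtrack on q5: now try q5 = 0.
Unit clause (q3) forces q3 = 1.
Unit clause (~q1) forces q1 = 0.
Unit clause (q7) forces q7 = 1.
Unit clause (q4) forces q4 = 1.
Unit clause (~q6) forces q6 = 0.
But (q6) is also a unit clause — contradiction.
Neither q5 = 1 nor q5 = 0 works.
No assignment satisfies every clause.

No, unsatisfiable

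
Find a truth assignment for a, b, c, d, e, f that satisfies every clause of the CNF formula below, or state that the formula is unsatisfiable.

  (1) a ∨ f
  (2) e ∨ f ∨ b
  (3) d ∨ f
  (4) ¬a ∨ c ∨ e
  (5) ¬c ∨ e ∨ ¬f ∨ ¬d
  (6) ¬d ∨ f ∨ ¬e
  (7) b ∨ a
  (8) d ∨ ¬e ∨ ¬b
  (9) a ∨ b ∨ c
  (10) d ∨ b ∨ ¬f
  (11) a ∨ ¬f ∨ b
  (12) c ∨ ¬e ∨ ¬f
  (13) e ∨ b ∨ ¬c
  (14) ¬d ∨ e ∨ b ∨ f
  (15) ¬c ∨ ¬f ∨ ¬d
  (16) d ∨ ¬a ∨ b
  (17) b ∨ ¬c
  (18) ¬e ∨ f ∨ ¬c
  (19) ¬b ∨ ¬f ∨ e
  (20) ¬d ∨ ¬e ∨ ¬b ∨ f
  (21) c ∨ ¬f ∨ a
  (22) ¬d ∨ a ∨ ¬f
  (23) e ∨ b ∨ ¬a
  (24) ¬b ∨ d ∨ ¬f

a=True,  b=True,  c=True,  d=True,  e=False,  f=False

Suppose a = True.
Suppose d = True.
Suppose c = True.
From the singleton clause (¬f), f = False.
From the singleton clause (¬e), e = False.
From the singleton clause (b), b = True.
This assignment satisfies each clause.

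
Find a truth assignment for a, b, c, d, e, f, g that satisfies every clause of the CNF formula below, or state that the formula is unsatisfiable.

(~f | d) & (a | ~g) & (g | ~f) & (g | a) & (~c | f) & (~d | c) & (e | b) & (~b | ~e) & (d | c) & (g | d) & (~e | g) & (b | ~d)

a=1; b=1; c=1; d=1; e=0; f=1; g=1

Suppose f = 1.
(d) alone gives d = 1.
(g) alone gives g = 1.
(a) alone gives a = 1.
(c) alone gives c = 1.
(b) alone gives b = 1.
(~e) alone gives e = 0.
This assignment satisfies each clause.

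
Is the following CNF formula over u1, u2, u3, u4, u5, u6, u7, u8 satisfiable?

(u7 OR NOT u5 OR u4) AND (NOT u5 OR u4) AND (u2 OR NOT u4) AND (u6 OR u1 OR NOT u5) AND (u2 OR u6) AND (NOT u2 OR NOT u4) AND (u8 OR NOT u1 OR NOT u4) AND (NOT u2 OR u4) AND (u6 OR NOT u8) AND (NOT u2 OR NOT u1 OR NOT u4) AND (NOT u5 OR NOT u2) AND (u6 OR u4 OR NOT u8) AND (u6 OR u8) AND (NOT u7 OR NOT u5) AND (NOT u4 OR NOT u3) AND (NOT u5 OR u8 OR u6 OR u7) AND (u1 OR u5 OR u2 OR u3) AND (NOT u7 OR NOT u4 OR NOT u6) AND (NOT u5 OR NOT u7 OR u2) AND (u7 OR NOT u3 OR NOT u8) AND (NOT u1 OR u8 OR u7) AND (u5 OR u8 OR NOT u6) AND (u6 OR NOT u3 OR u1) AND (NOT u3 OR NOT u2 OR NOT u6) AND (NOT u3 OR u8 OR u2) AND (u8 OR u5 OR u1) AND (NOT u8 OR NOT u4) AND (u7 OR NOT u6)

Try u5 = false.
Try u2 = false.
From the singleton clause (NOT u4), u4 = false.
From the singleton clause (u6), u6 = true.
From the singleton clause (u8), u8 = true.
From the singleton clause (u7), u7 = true.
Try u1 = false.
From the singleton clause (u3), u3 = true.
This assignment satisfies each clause.
A satisfying assignment: u1: false,  u2: false,  u3: true,  u4: false,  u5: false,  u6: true,  u7: true,  u8: true.

Yes, satisfiable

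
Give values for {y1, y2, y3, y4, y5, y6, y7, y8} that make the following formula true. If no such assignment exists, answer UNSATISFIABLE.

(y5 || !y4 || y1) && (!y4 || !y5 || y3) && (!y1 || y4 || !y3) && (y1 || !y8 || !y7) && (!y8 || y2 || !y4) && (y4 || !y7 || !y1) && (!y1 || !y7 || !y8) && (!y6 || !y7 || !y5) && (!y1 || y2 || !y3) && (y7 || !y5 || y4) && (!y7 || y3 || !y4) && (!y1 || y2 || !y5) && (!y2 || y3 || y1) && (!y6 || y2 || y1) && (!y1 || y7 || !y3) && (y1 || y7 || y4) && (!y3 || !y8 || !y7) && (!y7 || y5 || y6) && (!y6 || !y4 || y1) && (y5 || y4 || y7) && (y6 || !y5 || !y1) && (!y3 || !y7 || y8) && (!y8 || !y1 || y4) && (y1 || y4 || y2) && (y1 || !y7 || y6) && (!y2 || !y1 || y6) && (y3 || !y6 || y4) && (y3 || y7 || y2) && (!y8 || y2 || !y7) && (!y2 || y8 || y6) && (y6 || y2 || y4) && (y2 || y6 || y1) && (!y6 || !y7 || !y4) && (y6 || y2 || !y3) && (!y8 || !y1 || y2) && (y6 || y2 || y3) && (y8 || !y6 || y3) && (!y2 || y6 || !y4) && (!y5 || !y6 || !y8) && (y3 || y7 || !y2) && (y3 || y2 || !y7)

UNSATISFIABLE

Try y5 = true.
Try y4 = false.
Unit clause (y7) forces y7 = true.
Unit clause (!y1) forces y1 = false.
Unit clause (!y8) forces y8 = false.
Unit clause (!y6) forces y6 = false.
Now (y6) is unsatisfied and unit — conflict.
Undo y4 and try y4 = true.
Unit clause (y3) forces y3 = true.
Try y8 = false.
Unit clause (!y7) forces y7 = false.
Unit clause (!y1) forces y1 = false.
Unit clause (!y6) forces y6 = false.
Unit clause (!y2) forces y2 = false.
Now (y2) is unsatisfied and unit — conflict.
Undo y8 and try y8 = true.
Unit clause (y2) forces y2 = true.
Unit clause (!y7) forces y7 = false.
Unit clause (!y1) forces y1 = false.
Unit clause (!y6) forces y6 = false.
Now (y6) is unsatisfied and unit — conflict.
Neither y8 = true nor y8 = false works.
Neither y4 = true nor y4 = false works.
Undo y5 and try y5 = false.
Try y4 = false.
Unit clause (y7) forces y7 = true.
Unit clause (!y1) forces y1 = false.
Unit clause (!y8) forces y8 = false.
Unit clause (y6) forces y6 = true.
Unit clause (y2) forces y2 = true.
Unit clause (y3) forces y3 = true.
Now (!y3) is unsatisfied and unit — conflict.
Undo y4 and try y4 = true.
Unit clause (y1) forces y1 = true.
Try y8 = false.
Try y2 = true.
Unit clause (y6) forces y6 = true.
Unit clause (!y7) forces y7 = false.
Unit clause (!y3) forces y3 = false.
Now (y3) is unsatisfied and unit — conflict.
Undo y2 and try y2 = false.
Unit clause (!y3) forces y3 = false.
Unit clause (!y7) forces y7 = false.
Now (y7) is unsatisfied and unit — conflict.
Neither y2 = true nor y2 = false works.
Undo y8 and try y8 = true.
Unit clause (y2) forces y2 = true.
Unit clause (!y7) forces y7 = false.
Unit clause (!y3) forces y3 = false.
Now (y3) is unsatisfied and unit — conflict.
Neither y8 = true nor y8 = false works.
Neither y4 = true nor y4 = false works.
Neither y5 = true nor y5 = false works.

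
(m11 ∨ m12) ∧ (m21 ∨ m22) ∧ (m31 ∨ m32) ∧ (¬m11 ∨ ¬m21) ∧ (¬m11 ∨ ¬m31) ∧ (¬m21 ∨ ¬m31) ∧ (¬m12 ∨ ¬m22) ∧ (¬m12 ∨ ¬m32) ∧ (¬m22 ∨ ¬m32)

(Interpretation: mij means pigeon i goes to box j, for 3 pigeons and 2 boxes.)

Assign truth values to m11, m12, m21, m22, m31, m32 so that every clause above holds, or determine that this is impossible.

Case m11 = True:
Unit clause (¬m21) forces m21 = False.
Unit clause (m22) forces m22 = True.
Unit clause (¬m31) forces m31 = False.
Unit clause (m32) forces m32 = True.
Now (¬m32) is unsatisfied and unit — conflict.
Backtrack on m11: now try m11 = False.
Unit clause (m12) forces m12 = True.
Unit clause (¬m22) forces m22 = False.
Unit clause (m21) forces m21 = True.
Unit clause (¬m31) forces m31 = False.
Unit clause (m32) forces m32 = True.
Now (¬m32) is unsatisfied and unit — conflict.
Neither m11 = True nor m11 = False works.

UNSATISFIABLE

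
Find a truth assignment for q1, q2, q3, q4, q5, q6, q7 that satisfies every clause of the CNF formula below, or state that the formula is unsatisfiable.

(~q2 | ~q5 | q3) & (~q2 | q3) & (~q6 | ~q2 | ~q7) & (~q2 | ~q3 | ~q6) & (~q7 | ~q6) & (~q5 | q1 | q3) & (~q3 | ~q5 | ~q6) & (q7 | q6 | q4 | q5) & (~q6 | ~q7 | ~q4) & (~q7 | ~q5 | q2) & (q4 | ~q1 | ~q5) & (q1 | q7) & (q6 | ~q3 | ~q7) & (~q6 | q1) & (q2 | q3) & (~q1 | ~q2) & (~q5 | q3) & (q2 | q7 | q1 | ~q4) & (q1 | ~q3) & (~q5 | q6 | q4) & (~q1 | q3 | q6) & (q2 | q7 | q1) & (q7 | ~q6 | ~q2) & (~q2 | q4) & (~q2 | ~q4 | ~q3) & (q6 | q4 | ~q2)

Try q2 = 0.
(q3) alone gives q3 = 1.
(q1) alone gives q1 = 1.
Try q7 = 0.
Try q5 = 0.
Try q6 = 1.
All clauses hold; q4 can take either value.

q1 ↦ 1,  q2 ↦ 0,  q3 ↦ 1,  q4 ↦ 0,  q5 ↦ 0,  q6 ↦ 1,  q7 ↦ 0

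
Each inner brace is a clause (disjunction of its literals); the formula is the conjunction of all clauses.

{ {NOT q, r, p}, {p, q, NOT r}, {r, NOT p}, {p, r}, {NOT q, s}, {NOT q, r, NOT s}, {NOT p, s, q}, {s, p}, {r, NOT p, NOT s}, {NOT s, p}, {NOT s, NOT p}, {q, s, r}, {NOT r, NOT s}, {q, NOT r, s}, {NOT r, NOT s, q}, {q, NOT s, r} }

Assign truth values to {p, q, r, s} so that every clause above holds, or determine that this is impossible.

UNSATISFIABLE

Try r = true.
Unit clause (NOT s) forces s = false.
Unit clause (NOT q) forces q = false.
But (q) is also a unit clause — contradiction.
That branch fails; take r = false instead.
Unit clause (NOT p) forces p = false.
But (p) is also a unit clause — contradiction.
Both values of r lead to a conflict.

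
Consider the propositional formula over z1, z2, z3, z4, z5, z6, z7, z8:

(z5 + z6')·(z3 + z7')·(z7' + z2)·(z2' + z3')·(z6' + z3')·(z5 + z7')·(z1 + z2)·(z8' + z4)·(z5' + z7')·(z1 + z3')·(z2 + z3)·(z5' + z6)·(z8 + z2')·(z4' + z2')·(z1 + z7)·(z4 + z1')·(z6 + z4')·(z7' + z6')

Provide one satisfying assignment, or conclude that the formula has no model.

UNSATISFIABLE

Branch on z5: set z5 = 1.
The clause (z7') is unit, so z7 = 0.
The clause (z6) is unit, so z6 = 1.
The clause (z3') is unit, so z3 = 0.
The clause (z2) is unit, so z2 = 1.
The clause (z8) is unit, so z8 = 1.
The clause (z4) is unit, so z4 = 1.
But (z4') is also a unit clause — contradiction.
So z5 must be the other value — set z5 = 0.
The clause (z6') is unit, so z6 = 0.
The clause (z7') is unit, so z7 = 0.
The clause (z1) is unit, so z1 = 1.
The clause (z4) is unit, so z4 = 1.
But (z4') is also a unit clause — contradiction.
Either choice for z5 ends in contradiction.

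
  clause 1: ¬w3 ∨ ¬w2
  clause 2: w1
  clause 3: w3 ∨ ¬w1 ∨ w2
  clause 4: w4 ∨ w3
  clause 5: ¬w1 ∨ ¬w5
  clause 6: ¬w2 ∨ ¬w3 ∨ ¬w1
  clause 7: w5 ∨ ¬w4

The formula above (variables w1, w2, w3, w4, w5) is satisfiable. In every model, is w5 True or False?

Suppose w5 = True.
Unit clause (w1) forces w1 = True.
But (¬w1) is also a unit clause — contradiction.
So every satisfying assignment has w5 = False.

False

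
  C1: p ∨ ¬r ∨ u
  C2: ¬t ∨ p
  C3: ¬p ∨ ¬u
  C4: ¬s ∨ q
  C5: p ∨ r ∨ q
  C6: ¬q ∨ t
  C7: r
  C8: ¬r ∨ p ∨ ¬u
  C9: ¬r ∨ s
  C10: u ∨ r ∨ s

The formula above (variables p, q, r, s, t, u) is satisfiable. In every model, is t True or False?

True

Suppose t = False.
Unit clause (¬q) forces q = False.
Unit clause (¬s) forces s = False.
Unit clause (r) forces r = True.
Now (¬r) is unsatisfied and unit — conflict.
So every satisfying assignment has t = True.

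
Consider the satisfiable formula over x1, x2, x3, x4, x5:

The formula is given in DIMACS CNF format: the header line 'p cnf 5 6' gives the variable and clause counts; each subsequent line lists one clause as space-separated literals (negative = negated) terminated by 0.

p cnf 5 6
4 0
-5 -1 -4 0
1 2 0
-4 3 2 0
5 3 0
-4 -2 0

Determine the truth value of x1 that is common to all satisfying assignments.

True

Suppose x1 = False.
(x4) alone gives x4 = True.
(x2) alone gives x2 = True.
Now (¬x2) is unsatisfied and unit — conflict.
So every satisfying assignment has x1 = True.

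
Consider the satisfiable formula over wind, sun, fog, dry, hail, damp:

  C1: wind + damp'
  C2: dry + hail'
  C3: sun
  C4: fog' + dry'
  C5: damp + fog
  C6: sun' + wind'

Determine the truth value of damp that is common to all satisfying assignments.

False

Suppose damp = 1.
(wind) alone gives wind = 1.
(sun) alone gives sun = 1.
That conflicts with the unit clause (sun').
So every satisfying assignment has damp = False.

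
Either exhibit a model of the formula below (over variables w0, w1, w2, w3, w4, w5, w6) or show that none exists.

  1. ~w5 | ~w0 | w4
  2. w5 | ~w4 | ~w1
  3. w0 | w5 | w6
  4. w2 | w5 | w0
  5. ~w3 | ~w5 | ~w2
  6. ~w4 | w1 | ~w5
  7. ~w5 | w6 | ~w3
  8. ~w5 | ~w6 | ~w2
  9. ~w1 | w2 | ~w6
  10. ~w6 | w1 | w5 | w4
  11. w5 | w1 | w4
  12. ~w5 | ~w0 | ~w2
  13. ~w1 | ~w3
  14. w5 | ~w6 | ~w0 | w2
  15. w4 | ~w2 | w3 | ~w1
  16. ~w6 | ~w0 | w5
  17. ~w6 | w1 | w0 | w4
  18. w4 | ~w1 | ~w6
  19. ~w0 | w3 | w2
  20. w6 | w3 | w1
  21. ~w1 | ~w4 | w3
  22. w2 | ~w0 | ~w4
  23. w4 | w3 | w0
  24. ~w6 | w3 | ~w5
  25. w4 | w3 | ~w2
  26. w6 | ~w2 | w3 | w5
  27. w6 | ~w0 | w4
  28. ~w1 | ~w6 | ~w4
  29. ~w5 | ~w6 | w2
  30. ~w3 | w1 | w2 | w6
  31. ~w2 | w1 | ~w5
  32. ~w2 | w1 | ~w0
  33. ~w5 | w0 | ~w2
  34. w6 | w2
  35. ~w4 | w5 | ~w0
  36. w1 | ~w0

Try w1 = 0.
Unit clause (~w0) forces w0 = 0.
Try w5 = 0.
Unit clause (w6) forces w6 = 1.
Unit clause (w2) forces w2 = 1.
Unit clause (w4) forces w4 = 1.
No clause remains; w3 is free.

w0 ↦ 0, w1 ↦ 0, w2 ↦ 1, w3 ↦ 0, w4 ↦ 1, w5 ↦ 0, w6 ↦ 1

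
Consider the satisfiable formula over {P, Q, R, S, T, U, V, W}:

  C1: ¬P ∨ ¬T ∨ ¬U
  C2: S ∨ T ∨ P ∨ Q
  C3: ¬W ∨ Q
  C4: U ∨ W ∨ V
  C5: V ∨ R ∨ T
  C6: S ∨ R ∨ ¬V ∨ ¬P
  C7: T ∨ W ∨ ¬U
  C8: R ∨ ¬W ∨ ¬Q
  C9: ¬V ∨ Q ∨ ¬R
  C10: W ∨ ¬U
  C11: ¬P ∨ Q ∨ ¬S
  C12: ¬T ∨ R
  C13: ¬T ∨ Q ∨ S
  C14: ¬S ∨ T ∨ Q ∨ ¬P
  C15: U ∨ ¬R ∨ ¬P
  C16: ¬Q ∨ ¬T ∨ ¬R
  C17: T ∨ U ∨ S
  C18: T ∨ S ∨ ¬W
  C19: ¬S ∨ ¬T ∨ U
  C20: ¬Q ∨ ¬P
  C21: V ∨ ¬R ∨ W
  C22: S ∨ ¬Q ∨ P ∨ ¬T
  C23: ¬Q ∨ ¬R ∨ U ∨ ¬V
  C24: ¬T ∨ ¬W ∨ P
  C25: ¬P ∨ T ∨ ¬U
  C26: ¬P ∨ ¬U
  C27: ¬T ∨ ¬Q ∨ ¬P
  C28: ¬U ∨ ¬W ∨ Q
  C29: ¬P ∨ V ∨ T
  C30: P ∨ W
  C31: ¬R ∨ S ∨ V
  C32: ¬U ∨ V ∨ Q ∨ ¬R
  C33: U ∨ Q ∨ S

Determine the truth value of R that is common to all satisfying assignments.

Suppose R = False.
The clause (¬T) is unit, so T = False.
The clause (V) is unit, so V = True.
Suppose W = False.
The clause (¬U) is unit, so U = False.
The clause (S) is unit, so S = True.
The clause (P) is unit, so P = True.
The clause (Q) is unit, so Q = True.
That conflicts with the unit clause (¬Q).
Backtrack on W: now try W = True.
The clause (Q) is unit, so Q = True.
That conflicts with the unit clause (¬Q).
Neither W = True nor W = False works.
So every satisfying assignment has R = True.

True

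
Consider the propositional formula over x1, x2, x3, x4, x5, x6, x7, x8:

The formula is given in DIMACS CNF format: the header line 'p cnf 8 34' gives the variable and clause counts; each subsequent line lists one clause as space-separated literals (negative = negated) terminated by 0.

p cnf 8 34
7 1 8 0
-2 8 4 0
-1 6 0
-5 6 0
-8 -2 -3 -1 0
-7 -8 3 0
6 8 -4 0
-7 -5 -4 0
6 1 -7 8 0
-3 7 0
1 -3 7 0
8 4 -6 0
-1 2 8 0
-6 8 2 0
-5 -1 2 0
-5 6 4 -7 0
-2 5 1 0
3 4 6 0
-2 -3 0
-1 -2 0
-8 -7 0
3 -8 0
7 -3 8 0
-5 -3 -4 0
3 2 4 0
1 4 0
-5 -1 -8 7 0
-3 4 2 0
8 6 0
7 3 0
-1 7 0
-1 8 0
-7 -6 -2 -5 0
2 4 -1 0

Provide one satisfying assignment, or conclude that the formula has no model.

UNSATISFIABLE

Case x1 = False:
The clause (x4) is unit, so x4 = True.
Case x7 = True:
The clause (¬x5) is unit, so x5 = False.
The clause (¬x2) is unit, so x2 = False.
The clause (¬x8) is unit, so x8 = False.
The clause (x6) is unit, so x6 = True.
But (¬x6) is also a unit clause — contradiction.
Undo x7 and try x7 = False.
The clause (x8) is unit, so x8 = True.
The clause (¬x3) is unit, so x3 = False.
But (x3) is also a unit clause — contradiction.
Neither x7 = True nor x7 = False works.
Undo x1 and try x1 = True.
The clause (x6) is unit, so x6 = True.
The clause (¬x2) is unit, so x2 = False.
The clause (x8) is unit, so x8 = True.
The clause (¬x5) is unit, so x5 = False.
The clause (¬x7) is unit, so x7 = False.
But (x7) is also a unit clause — contradiction.
Neither x1 = True nor x1 = False works.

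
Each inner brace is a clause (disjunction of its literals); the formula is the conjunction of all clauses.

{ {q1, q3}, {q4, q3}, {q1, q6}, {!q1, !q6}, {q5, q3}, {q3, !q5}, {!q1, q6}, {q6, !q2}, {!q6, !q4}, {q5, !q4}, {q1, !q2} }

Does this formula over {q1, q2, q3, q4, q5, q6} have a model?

Yes

Try q1 = false.
From the singleton clause (q3), q3 = true.
From the singleton clause (q6), q6 = true.
From the singleton clause (!q4), q4 = false.
From the singleton clause (!q2), q2 = false.
No clause remains; q5 is free.
A satisfying assignment: q1 ↦ false, q2 ↦ false, q3 ↦ true, q4 ↦ false, q5 ↦ true, q6 ↦ true.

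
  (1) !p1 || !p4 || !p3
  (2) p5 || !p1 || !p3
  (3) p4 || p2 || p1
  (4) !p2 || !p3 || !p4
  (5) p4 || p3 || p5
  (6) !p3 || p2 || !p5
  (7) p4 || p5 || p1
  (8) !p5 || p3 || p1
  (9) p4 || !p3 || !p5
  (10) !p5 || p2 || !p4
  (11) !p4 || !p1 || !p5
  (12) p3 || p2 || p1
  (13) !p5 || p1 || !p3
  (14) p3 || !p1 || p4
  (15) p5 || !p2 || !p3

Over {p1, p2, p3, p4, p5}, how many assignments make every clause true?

There are 2^5 = 32 truth assignments over (p1, p2, p3, p4, p5).
Split on p5. With p5 = true, the clauses containing p5 are satisfied and !p5 drops from the rest; 0 of the 2^4 = 16 assignments to the other variables satisfy what remains.
With p5 = false, by the same count on the reduced clause set, 4 assignments work.
Total: 0 + 4 = 4.

4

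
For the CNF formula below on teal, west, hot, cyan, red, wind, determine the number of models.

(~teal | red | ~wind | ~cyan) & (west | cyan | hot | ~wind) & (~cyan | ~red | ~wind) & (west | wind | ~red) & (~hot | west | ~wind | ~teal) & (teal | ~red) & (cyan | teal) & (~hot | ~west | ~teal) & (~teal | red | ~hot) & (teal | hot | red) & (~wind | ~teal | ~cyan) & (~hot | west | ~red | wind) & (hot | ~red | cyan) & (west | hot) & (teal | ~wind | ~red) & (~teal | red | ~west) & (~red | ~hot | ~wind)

5

There are 2^6 = 64 truth assignments over (teal, west, hot, cyan, red, wind).
Split on red. With red = 1, the clauses containing red are satisfied and ~red drops from the rest; 1 of the 2^5 = 32 assignments to the other variables satisfy what remains.
With red = 0, by the same count on the reduced clause set, 4 assignments work.
(One model: teal=F, west=F, hot=T, cyan=T, red=F, wind=F.)
Total: 1 + 4 = 5.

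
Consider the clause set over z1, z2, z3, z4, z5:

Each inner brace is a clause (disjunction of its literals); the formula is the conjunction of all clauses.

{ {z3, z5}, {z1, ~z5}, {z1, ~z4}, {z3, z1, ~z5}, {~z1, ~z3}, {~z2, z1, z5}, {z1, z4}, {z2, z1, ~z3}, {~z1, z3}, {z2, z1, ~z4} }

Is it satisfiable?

Branch on z3: set z3 = 1.
(~z1) alone gives z1 = 0.
(~z5) alone gives z5 = 0.
(~z4) alone gives z4 = 0.
But (z4) is also a unit clause — contradiction.
Undo z3 and try z3 = 0.
(z5) alone gives z5 = 1.
(z1) alone gives z1 = 1.
But (~z1) is also a unit clause — contradiction.
Both values of z3 lead to a conflict.
No assignment satisfies every clause.

Unsatisfiable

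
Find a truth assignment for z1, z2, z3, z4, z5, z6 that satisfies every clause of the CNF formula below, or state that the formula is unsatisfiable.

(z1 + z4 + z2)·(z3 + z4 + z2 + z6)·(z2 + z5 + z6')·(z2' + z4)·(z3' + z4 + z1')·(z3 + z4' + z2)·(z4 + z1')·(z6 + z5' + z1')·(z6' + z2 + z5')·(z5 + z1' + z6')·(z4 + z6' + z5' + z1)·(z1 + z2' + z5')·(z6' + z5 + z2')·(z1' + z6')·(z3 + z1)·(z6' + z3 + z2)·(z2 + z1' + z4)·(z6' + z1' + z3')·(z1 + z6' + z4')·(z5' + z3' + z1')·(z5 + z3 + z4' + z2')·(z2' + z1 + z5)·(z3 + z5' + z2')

z1 ↦ 0; z2 ↦ 0; z3 ↦ 1; z4 ↦ 1; z5 ↦ 0; z6 ↦ 0

Try z2 = 0.
Try z1 = 0.
Unit clause (z4) forces z4 = 1.
Unit clause (z3) forces z3 = 1.
Unit clause (z6') forces z6 = 0.
No clause remains; z5 is free.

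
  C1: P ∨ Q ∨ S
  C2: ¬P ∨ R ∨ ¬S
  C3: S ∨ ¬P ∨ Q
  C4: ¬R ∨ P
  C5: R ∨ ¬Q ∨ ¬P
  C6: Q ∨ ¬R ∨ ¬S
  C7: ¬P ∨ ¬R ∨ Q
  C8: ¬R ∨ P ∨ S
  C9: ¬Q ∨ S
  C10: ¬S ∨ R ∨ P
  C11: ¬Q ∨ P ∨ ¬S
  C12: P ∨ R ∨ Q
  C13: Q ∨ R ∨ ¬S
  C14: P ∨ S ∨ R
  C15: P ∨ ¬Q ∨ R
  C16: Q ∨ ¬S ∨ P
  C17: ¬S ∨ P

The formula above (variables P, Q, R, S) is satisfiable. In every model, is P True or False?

Suppose P = False.
(¬R) alone gives R = False.
(¬S) alone gives S = False.
That conflicts with the unit clause (S).
So every satisfying assignment has P = True.

True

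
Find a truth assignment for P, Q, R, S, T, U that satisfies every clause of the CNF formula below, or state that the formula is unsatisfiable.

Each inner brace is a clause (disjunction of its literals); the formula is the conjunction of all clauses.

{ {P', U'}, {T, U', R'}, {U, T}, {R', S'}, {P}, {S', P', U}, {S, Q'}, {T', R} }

P=1, Q=0, R=1, S=0, T=1, U=0

Unit clause (P) forces P = 1.
Unit clause (U') forces U = 0.
Unit clause (T) forces T = 1.
Unit clause (S') forces S = 0.
Unit clause (Q') forces Q = 0.
Unit clause (R) forces R = 1.
This assignment satisfies each clause.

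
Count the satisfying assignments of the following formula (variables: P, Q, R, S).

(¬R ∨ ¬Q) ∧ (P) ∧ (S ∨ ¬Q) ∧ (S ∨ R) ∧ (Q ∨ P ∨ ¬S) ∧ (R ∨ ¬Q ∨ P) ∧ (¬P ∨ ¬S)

There are 2^4 = 16 truth assignments over (P, Q, R, S).
Check each against the 7 clauses (columns in the order P, Q, R, S):
  F F F F  ✗ fails (P)
  F F F T  ✗ fails (P)
  F F T F  ✗ fails (P)
  F F T T  ✗ fails (P)
  F T F F  ✗ fails (P)
  F T F T  ✗ fails (P)
  F T T F  ✗ fails (¬R ∨ ¬Q)
  F T T T  ✗ fails (¬R ∨ ¬Q)
  T F F F  ✗ fails (S ∨ R)
  T F F T  ✗ fails (¬P ∨ ¬S)
  T F T F  ✓ satisfies all
  T F T T  ✗ fails (¬P ∨ ¬S)
  T T F F  ✗ fails (S ∨ ¬Q)
  T T F T  ✗ fails (¬P ∨ ¬S)
  T T T F  ✗ fails (¬R ∨ ¬Q)
  T T T T  ✗ fails (¬R ∨ ¬Q)
1 of the 16 rows is a model.

1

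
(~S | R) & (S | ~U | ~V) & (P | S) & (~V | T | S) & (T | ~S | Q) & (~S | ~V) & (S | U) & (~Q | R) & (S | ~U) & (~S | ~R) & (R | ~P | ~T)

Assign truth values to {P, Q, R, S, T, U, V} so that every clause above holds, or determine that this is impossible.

Branch on S: set S = 0.
Unit clause (P) forces P = 1.
Unit clause (U) forces U = 1.
But (~U) is also a unit clause — contradiction.
Backtrack on S: now try S = 1.
Unit clause (R) forces R = 1.
But (~R) is also a unit clause — contradiction.
Neither S = 1 nor S = 0 works.

UNSATISFIABLE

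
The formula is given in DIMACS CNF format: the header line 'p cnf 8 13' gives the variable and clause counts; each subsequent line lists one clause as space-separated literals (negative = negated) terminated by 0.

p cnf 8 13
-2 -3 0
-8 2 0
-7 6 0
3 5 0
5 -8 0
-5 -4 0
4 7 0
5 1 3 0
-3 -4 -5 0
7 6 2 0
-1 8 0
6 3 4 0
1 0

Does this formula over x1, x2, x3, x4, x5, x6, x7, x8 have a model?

The clause (x1) is unit, so x1 = True.
The clause (x8) is unit, so x8 = True.
The clause (x2) is unit, so x2 = True.
The clause (¬x3) is unit, so x3 = False.
The clause (x5) is unit, so x5 = True.
The clause (¬x4) is unit, so x4 = False.
The clause (x7) is unit, so x7 = True.
The clause (x6) is unit, so x6 = True.
All clauses are satisfied.
A satisfying assignment: x1: True; x2: True; x3: False; x4: False; x5: True; x6: True; x7: True; x8: True.

Yes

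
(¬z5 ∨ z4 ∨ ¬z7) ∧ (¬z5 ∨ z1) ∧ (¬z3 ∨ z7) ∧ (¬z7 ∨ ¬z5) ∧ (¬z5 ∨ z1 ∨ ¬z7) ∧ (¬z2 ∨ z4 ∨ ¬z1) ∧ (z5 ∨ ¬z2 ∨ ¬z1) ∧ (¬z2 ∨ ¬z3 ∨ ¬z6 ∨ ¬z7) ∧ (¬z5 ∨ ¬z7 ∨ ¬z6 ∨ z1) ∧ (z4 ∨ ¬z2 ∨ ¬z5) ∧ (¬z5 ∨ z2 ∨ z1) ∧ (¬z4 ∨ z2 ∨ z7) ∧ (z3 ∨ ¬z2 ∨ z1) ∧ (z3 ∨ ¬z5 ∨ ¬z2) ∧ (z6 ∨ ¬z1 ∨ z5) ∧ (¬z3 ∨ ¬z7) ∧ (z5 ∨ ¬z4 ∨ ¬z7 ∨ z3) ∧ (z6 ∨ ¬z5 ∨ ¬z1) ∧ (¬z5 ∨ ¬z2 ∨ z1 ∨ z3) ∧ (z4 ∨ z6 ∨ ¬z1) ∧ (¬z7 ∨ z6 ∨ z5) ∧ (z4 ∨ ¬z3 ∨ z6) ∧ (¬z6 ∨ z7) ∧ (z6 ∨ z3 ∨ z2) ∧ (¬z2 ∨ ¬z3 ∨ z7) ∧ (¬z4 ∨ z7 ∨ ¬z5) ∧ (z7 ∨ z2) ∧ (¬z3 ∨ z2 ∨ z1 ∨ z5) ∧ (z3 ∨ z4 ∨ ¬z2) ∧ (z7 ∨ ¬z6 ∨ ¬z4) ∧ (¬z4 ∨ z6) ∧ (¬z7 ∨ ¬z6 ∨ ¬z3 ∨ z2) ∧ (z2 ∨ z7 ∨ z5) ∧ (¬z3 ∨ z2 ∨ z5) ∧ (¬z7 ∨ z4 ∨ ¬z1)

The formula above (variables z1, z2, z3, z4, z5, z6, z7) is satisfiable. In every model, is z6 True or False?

Suppose z6 = False.
Unit clause (¬z4) forces z4 = False.
Unit clause (¬z1) forces z1 = False.
Unit clause (¬z5) forces z5 = False.
Unit clause (¬z7) forces z7 = False.
Unit clause (¬z3) forces z3 = False.
Unit clause (¬z2) forces z2 = False.
That conflicts with the unit clause (z2).
So every satisfying assignment has z6 = True.

True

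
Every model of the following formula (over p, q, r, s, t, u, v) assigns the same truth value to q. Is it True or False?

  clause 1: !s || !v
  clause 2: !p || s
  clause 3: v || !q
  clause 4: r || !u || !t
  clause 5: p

Suppose q = true.
The clause (v) is unit, so v = true.
The clause (!s) is unit, so s = false.
The clause (!p) is unit, so p = false.
That conflicts with the unit clause (p).
So every satisfying assignment has q = False.

False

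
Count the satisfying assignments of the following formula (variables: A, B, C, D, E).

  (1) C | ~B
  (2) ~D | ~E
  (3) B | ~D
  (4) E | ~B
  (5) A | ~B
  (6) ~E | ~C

6

There are 2^5 = 32 truth assignments over (A, B, C, D, E).
Split on D. With D = 1, the clauses containing D are satisfied and ~D drops from the rest; 0 of the 2^4 = 16 assignments to the other variables satisfy what remains.
With D = 0, by the same count on the reduced clause set, 6 assignments work.
Total: 0 + 6 = 6.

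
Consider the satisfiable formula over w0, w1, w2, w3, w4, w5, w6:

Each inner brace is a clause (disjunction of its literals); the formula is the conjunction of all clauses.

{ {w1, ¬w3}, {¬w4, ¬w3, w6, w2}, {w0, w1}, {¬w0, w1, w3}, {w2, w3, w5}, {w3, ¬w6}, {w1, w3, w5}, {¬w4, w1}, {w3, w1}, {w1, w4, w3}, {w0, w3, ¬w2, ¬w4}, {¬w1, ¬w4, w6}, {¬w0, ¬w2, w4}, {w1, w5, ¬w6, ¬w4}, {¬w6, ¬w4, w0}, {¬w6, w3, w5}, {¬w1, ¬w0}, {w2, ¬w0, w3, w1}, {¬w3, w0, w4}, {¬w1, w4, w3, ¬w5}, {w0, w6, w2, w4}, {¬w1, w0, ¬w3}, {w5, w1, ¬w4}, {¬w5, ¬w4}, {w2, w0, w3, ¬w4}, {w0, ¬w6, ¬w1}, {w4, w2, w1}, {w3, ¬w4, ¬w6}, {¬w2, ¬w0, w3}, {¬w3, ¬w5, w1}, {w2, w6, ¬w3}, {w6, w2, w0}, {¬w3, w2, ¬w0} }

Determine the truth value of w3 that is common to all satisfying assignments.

False

Suppose w3 = True.
(w1) alone gives w1 = True.
(¬w0) alone gives w0 = False.
Now (w0) is unsatisfied and unit — conflict.
So every satisfying assignment has w3 = False.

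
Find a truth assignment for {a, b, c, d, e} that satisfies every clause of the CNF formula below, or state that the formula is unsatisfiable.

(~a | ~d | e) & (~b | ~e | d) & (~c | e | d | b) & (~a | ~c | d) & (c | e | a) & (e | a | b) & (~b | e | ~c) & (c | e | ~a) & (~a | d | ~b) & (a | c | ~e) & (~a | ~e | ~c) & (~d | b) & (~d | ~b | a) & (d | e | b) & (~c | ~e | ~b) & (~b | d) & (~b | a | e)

a=0; b=0; c=1; d=0; e=1

Suppose d = 0.
The clause (~b) is unit, so b = 0.
The clause (e) is unit, so e = 1.
Suppose a = 0.
The clause (c) is unit, so c = 1.
This assignment satisfies each clause.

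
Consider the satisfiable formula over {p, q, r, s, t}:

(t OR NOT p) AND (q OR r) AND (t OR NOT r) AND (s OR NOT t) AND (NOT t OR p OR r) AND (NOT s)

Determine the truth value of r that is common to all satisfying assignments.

False

Suppose r = true.
(t) alone gives t = true.
(s) alone gives s = true.
That conflicts with the unit clause (NOT s).
So every satisfying assignment has r = False.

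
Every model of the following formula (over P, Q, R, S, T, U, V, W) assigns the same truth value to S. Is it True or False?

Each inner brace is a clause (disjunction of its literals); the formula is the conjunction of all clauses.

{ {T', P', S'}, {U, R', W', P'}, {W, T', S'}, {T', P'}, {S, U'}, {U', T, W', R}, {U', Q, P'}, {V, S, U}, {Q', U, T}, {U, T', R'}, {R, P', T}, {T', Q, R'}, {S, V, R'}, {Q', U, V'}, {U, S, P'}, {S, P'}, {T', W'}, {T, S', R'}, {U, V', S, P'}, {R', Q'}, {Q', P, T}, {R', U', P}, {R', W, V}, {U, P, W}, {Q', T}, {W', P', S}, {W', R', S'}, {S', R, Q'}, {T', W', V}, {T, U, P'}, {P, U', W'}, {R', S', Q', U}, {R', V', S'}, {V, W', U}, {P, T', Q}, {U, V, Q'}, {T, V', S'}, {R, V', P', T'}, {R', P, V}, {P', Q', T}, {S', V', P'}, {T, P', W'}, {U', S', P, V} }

Suppose S = 1.
Suppose T = 0.
The clause (R') is unit, so R = 0.
The clause (P') is unit, so P = 0.
The clause (Q') is unit, so Q = 0.
The clause (V') is unit, so V = 0.
The clause (U') is unit, so U = 0.
The clause (W) is unit, so W = 1.
Now (W') is unsatisfied and unit — conflict.
Undo T and try T = 1.
The clause (P') is unit, so P = 0.
The clause (W) is unit, so W = 1.
Now (W') is unsatisfied and unit — conflict.
Neither T = 1 nor T = 0 works.
So every satisfying assignment has S = False.

False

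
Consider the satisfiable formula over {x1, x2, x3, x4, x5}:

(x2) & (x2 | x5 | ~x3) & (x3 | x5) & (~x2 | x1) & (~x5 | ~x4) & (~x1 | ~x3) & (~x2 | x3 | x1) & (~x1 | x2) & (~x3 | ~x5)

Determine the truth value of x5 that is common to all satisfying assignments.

Suppose x5 = 0.
Unit clause (x2) forces x2 = 1.
Unit clause (x3) forces x3 = 1.
Unit clause (x1) forces x1 = 1.
Now (~x1) is unsatisfied and unit — conflict.
So every satisfying assignment has x5 = True.

True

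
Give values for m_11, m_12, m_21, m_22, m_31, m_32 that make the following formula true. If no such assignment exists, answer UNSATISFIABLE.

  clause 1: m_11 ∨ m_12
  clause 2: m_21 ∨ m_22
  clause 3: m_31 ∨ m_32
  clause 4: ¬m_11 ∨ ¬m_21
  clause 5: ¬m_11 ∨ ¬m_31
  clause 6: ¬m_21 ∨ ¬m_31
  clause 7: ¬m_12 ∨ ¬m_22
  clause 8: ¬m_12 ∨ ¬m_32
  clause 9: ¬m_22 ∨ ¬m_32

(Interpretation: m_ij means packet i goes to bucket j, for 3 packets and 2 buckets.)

Branch on m_11: set m_11 = True.
The clause (¬m_21) is unit, so m_21 = False.
The clause (m_22) is unit, so m_22 = True.
The clause (¬m_31) is unit, so m_31 = False.
The clause (m_32) is unit, so m_32 = True.
That conflicts with the unit clause (¬m_32).
That branch fails; take m_11 = False instead.
The clause (m_12) is unit, so m_12 = True.
The clause (¬m_22) is unit, so m_22 = False.
The clause (m_21) is unit, so m_21 = True.
The clause (¬m_31) is unit, so m_31 = False.
The clause (m_32) is unit, so m_32 = True.
That conflicts with the unit clause (¬m_32).
Either choice for m_11 ends in contradiction.

UNSATISFIABLE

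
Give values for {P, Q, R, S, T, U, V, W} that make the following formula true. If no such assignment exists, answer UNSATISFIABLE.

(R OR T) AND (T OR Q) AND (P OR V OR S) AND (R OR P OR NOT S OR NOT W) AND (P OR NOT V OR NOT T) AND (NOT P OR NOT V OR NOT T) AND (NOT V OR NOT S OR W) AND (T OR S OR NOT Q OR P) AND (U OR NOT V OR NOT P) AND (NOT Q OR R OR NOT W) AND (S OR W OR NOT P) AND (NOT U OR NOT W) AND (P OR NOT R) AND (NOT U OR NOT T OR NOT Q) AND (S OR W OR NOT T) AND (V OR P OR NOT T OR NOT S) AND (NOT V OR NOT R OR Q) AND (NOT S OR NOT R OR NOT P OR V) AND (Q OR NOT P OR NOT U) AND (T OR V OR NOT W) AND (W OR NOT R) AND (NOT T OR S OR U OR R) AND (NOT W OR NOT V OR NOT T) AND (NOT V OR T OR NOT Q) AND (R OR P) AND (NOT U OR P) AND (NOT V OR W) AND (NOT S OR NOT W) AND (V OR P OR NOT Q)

P ↦ true, Q ↦ true, R ↦ false, S ↦ true, T ↦ true, U ↦ false, V ↦ false, W ↦ false

Case R = false:
(T) alone gives T = true.
(P) alone gives P = true.
(NOT V) alone gives V = false.
Case Q = true:
(NOT W) alone gives W = false.
(S) alone gives S = true.
(NOT U) alone gives U = false.
All clauses are satisfied.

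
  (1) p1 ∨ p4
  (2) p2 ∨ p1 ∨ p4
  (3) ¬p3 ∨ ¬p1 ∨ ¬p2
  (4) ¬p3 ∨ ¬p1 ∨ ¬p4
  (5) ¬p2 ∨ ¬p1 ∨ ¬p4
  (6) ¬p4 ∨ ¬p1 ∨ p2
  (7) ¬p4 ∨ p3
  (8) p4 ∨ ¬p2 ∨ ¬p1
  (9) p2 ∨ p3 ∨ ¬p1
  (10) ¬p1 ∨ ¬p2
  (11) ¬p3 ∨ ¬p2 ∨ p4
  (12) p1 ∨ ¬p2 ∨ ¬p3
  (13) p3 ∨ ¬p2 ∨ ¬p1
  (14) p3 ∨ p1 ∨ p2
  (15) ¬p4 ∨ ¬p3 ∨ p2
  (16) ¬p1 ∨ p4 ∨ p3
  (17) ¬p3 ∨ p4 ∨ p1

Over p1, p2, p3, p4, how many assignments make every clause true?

There are 2^4 = 16 truth assignments over (p1, p2, p3, p4).
Split on p3. With p3 = True, the clauses containing p3 are satisfied and ¬p3 drops from the rest; 1 of the 2^3 = 8 assignments to the other variables satisfy what remains.
With p3 = False, by the same count on the reduced clause set, 0 assignments work.
(One model: p1=T, p2=F, p3=T, p4=F.)
Total: 1 + 0 = 1.

1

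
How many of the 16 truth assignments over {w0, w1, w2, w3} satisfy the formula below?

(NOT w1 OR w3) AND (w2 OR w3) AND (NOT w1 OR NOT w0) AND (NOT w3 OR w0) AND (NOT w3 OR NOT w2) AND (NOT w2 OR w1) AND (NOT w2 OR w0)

1

There are 2^4 = 16 truth assignments over (w0, w1, w2, w3).
Check each against the 7 clauses (columns in the order w0, w1, w2, w3):
  F F F F  ✗ fails (w2 OR w3)
  F F F T  ✗ fails (NOT w3 OR w0)
  F F T F  ✗ fails (NOT w2 OR w1)
  F F T T  ✗ fails (NOT w3 OR w0)
  F T F F  ✗ fails (NOT w1 OR w3)
  F T F T  ✗ fails (NOT w3 OR w0)
  F T T F  ✗ fails (NOT w1 OR w3)
  F T T T  ✗ fails (NOT w3 OR w0)
  T F F F  ✗ fails (w2 OR w3)
  T F F T  ✓ satisfies all
  T F T F  ✗ fails (NOT w2 OR w1)
  T F T T  ✗ fails (NOT w3 OR NOT w2)
  T T F F  ✗ fails (NOT w1 OR w3)
  T T F T  ✗ fails (NOT w1 OR NOT w0)
  T T T F  ✗ fails (NOT w1 OR w3)
  T T T T  ✗ fails (NOT w1 OR NOT w0)
1 of the 16 rows is a model.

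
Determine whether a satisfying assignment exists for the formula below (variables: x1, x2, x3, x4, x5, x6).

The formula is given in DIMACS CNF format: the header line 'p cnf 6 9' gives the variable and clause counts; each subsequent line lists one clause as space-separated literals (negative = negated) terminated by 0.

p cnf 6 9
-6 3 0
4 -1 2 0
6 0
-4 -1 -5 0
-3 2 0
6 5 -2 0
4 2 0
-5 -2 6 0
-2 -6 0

(x6) alone gives x6 = True.
(x3) alone gives x3 = True.
(x2) alone gives x2 = True.
That conflicts with the unit clause (¬x2).
No assignment satisfies every clause.

No, unsatisfiable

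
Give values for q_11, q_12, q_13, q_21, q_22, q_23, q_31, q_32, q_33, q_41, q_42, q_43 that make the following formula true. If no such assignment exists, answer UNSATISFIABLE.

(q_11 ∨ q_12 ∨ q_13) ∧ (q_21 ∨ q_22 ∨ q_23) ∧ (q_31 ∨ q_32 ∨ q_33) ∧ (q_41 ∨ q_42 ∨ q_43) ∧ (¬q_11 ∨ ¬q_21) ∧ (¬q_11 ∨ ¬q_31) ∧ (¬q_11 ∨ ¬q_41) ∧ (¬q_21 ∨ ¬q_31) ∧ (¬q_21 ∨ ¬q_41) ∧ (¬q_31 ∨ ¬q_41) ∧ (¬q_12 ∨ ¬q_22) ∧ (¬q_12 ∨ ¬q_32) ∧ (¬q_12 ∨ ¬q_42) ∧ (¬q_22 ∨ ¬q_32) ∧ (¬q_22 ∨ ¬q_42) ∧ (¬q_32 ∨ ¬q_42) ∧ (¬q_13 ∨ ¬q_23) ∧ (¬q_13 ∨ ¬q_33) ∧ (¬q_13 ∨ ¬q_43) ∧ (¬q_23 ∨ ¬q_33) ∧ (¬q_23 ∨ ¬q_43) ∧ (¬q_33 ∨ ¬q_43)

UNSATISFIABLE

Case q_11 = False:
Case q_12 = True:
From the singleton clause (¬q_22), q_22 = False.
From the singleton clause (¬q_32), q_32 = False.
From the singleton clause (¬q_42), q_42 = False.
Case q_21 = True:
From the singleton clause (¬q_31), q_31 = False.
From the singleton clause (q_33), q_33 = True.
From the singleton clause (¬q_41), q_41 = False.
From the singleton clause (q_43), q_43 = True.
But (¬q_43) is also a unit clause — contradiction.
Undo q_21 and try q_21 = False.
From the singleton clause (q_23), q_23 = True.
From the singleton clause (¬q_13), q_13 = False.
From the singleton clause (¬q_33), q_33 = False.
From the singleton clause (q_31), q_31 = True.
From the singleton clause (¬q_41), q_41 = False.
From the singleton clause (q_43), q_43 = True.
But (¬q_43) is also a unit clause — contradiction.
Neither q_21 = True nor q_21 = False works.
Undo q_12 and try q_12 = False.
From the singleton clause (q_13), q_13 = True.
From the singleton clause (¬q_23), q_23 = False.
From the singleton clause (¬q_33), q_33 = False.
From the singleton clause (¬q_43), q_43 = False.
Case q_21 = True:
From the singleton clause (¬q_31), q_31 = False.
From the singleton clause (q_32), q_32 = True.
From the singleton clause (¬q_41), q_41 = False.
From the singleton clause (q_42), q_42 = True.
But (¬q_42) is also a unit clause — contradiction.
Undo q_21 and try q_21 = False.
From the singleton clause (q_22), q_22 = True.
From the singleton clause (¬q_32), q_32 = False.
From the singleton clause (q_31), q_31 = True.
From the singleton clause (¬q_41), q_41 = False.
From the singleton clause (q_42), q_42 = True.
But (¬q_42) is also a unit clause — contradiction.
Neither q_21 = True nor q_21 = False works.
Neither q_12 = True nor q_12 = False works.
Undo q_11 and try q_11 = True.
From the singleton clause (¬q_21), q_21 = False.
From the singleton clause (¬q_31), q_31 = False.
From the singleton clause (¬q_41), q_41 = False.
Case q_22 = True:
From the singleton clause (¬q_12), q_12 = False.
From the singleton clause (¬q_32), q_32 = False.
From the singleton clause (q_33), q_33 = True.
From the singleton clause (¬q_42), q_42 = False.
From the singleton clause (q_43), q_43 = True.
But (¬q_43) is also a unit clause — contradiction.
Undo q_22 and try q_22 = False.
From the singleton clause (q_23), q_23 = True.
From the singleton clause (¬q_13), q_13 = False.
From the singleton clause (¬q_33), q_33 = False.
From the singleton clause (q_32), q_32 = True.
From the singleton clause (¬q_12), q_12 = False.
From the singleton clause (¬q_42), q_42 = False.
From the singleton clause (q_43), q_43 = True.
But (¬q_43) is also a unit clause — contradiction.
Neither q_22 = True nor q_22 = False works.
Neither q_11 = True nor q_11 = False works.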